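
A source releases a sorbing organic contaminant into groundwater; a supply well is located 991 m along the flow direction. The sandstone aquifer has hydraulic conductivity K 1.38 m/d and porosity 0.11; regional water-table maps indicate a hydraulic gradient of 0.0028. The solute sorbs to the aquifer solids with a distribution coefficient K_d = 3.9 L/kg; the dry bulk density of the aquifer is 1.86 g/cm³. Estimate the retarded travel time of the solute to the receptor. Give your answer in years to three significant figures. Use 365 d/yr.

5170 years

q = Ki = 1.38 × 0.0028 = 0.003864 m/d
Average linear velocity = 0.003864 / 0.11 = 0.03513 m/d
Retardation R = 1 + ρ_b·K_d/n = 1 + 1.86×3.9/0.11 = 66.95
Contaminant velocity v_c = v/R = 0.03513/66.95 = 5.247e-4 m/d
t = L/v_c = 991/5.247e-4 = 1.889e6 d
   = 1.889e6/365 = 5170 yr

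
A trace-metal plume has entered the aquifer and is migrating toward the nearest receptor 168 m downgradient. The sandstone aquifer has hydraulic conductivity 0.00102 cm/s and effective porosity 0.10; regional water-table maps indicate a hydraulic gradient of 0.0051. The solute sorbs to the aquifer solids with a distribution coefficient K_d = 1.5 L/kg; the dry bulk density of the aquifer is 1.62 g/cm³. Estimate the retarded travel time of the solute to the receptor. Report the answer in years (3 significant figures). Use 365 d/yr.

259 years

K = 0.00102 cm/s × 864 = 0.8813 m/d
q = Ki = 0.8813 × 0.0051 = 0.004495 m/d
Average linear velocity = 0.004495 / 0.10 = 0.04495 m/d
Retardation R = 1 + ρ_b·K_d/n = 1 + 1.62×1.5/0.10 = 25.30
Contaminant velocity v_c = v/R = 0.04495/25.30 = 0.001776 m/d
t = L/v_c = 168/0.001776 = 94570 d
   = 94570/365 = 259 yr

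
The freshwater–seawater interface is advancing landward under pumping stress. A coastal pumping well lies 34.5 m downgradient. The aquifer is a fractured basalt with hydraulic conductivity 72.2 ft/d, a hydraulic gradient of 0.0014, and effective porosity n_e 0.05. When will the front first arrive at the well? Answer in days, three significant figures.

K = 72.2 ft/d × 0.3048 = 22.01 m/d
Specific discharge q = 22.01 × 0.0014 = 0.03081 m/d
Average linear velocity = 0.03081 / 0.05 = 0.6162 m/d
t = L / v = 34.5 / 0.6162 = 55.99 d

56.0 days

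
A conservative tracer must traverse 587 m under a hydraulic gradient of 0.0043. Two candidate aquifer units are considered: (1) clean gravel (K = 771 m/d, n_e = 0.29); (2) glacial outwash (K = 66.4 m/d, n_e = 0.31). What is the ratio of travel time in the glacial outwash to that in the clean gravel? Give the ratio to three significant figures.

12.4

Unit 1 (clean gravel): v = 771×0.0043/0.29 = 11.43 m/d, t = 587/11.43 = 51.35 d
Unit 2 (glacial outwash): v = 66.4×0.0043/0.31 = 0.9210 m/d, t = 587/0.9210 = 637.3 d
t(glacial outwash) / t(clean gravel) = 637.3/51.35 = 12.4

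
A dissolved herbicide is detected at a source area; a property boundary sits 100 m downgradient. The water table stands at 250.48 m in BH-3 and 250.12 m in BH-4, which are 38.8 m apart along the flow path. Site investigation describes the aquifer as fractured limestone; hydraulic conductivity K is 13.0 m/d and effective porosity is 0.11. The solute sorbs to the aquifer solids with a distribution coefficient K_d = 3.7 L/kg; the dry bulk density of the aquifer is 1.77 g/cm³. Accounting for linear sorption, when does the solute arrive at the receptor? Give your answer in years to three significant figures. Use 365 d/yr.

15.1 years

Hydraulic gradient i = (250.48 − 250.12) / 38.8 = 0.36 / 38.8 = 0.009278
Darcy flux q = K·i = 13.0 × 0.009278 = 0.1206 m/d
Seepage velocity v = q / n = 0.1206 / 0.11 = 1.097 m/d
Retardation R = 1 + ρ_b·K_d/n = 1 + 1.77×3.7/0.11 = 60.54
Contaminant velocity v_c = v/R = 1.097/60.54 = 0.01811 m/d
t = L/v_c = 100/0.01811 = 5521 d
   = 5521/365 = 15.1 yr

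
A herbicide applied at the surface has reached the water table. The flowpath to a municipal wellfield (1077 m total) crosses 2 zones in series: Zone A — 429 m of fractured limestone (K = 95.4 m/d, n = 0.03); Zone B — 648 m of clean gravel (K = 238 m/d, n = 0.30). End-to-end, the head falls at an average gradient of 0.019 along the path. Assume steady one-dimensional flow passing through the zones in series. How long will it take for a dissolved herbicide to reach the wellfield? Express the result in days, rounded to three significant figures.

Continuity: the same q passes through each zone, so ΔH = q·Σ(L_j/K_j) — the zones act as resistances in series.
Σ(L/K) = 429/95.4 + 648/238 = 4.497 + 2.723 = 7.220 d
K_eq = L_total / Σ(L/K) = 1077 / 7.220 = 149.2 m/d
q = K_eq · i = 149.2 × 0.019 = 2.834 m/d (same in every zone)
Zone A: v = q/n = 2.834/0.03 = 94.48 m/d → t_A = 429/94.48 = 4.541 d
Zone B: v = q/n = 2.834/0.30 = 9.448 m/d → t_B = 648/9.448 = 68.59 d
Total t = 4.541 + 68.59 = 73.13 d

73.1 days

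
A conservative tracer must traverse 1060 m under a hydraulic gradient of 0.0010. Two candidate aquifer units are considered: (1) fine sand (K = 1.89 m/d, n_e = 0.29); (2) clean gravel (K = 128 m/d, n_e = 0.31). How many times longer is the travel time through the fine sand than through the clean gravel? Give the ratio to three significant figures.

Unit 1 (fine sand): v = 1.89×0.0010/0.29 = 0.006517 m/d, t = 1060/0.006517 = 162600 d
Unit 2 (clean gravel): v = 128×0.0010/0.31 = 0.4129 m/d, t = 1060/0.4129 = 2567 d
t(fine sand) / t(clean gravel) = 162600/2567 = 63.4

63.4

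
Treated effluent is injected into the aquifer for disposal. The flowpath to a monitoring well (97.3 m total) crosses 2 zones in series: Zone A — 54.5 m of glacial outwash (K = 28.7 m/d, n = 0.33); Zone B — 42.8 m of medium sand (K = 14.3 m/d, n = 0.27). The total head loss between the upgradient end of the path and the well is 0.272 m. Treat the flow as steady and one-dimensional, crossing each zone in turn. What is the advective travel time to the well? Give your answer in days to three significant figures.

531 days

Steady 1-D flow in series ⇒ the Darcy flux q is identical in every zone and the zone head losses add (resistances L/K in series).
Σ(L/K) = 54.5/28.7 + 42.8/14.3 = 1.899 + 2.993 = 4.892 d
q = ΔH / Σ(L/K) = 0.272 / 4.892 = 0.05560 m/d (same in every zone)
Zone A: v = q/n = 0.05560/0.33 = 0.1685 m/d → t_A = 54.5/0.1685 = 323.5 d
Zone B: v = q/n = 0.05560/0.27 = 0.2059 m/d → t_B = 42.8/0.2059 = 207.8 d
Total t = 323.5 + 207.8 = 531.3 d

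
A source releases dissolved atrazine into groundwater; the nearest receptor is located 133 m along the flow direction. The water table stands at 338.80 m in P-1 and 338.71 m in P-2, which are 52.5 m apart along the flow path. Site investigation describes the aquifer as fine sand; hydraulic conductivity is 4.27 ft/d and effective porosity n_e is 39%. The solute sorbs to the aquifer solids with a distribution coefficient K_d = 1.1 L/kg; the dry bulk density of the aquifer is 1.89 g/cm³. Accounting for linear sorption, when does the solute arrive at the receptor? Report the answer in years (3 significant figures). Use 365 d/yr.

403 years

Hydraulic gradient i = (338.80 − 338.71) / 52.5 = 0.09 / 52.5 = 0.001714
K = 4.27 ft/d × 0.3048 = 1.301 m/d
Darcy flux q = K·i = 1.301 × 0.001714 = 0.002231 m/d
Average linear velocity = 0.002231 / 0.39 = 0.005721 m/d
Retardation R = 1 + ρ_b·K_d/n = 1 + 1.89×1.1/0.39 = 6.331
Contaminant velocity v_c = v/R = 0.005721/6.331 = 9.037e-4 m/d
t = L/v_c = 133/9.037e-4 = 147200 d
   = 147200/365 = 403 yr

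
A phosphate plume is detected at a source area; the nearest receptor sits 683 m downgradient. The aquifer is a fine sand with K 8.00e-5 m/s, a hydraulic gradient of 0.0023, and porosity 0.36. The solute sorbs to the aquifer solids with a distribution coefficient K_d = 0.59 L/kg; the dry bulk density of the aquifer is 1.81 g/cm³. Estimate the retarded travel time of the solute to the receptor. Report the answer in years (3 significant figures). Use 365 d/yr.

168 years

K = 8.00e-5 m/s × 86400 s/d = 6.912 m/d
q = Ki = 6.912 × 0.0023 = 0.01590 m/d
v = Ki/n = 6.912·0.0023/0.36 = 0.04416 m/d
Retardation R = 1 + ρ_b·K_d/n = 1 + 1.81×0.59/0.36 = 3.966
Contaminant velocity v_c = v/R = 0.04416/3.966 = 0.01113 m/d
t = L/v_c = 683/0.01113 = 61350 d
   = 61350/365 = 168 yr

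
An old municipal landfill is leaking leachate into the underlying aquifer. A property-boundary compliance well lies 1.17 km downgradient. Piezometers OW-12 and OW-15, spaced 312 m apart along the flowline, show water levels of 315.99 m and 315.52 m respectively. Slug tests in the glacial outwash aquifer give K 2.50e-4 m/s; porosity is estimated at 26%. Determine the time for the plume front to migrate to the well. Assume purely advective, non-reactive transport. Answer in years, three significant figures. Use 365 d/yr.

Hydraulic gradient i = (315.99 − 315.52) / 312 = 0.47 / 312 = 0.001506
K = 2.50e-4 m/s × 86400 s/d = 21.60 m/d
Darcy flux q = K·i = 21.60 × 0.001506 = 0.03254 m/d
v = Ki/n = 21.60·0.001506/0.26 = 0.1251 m/d
L = 1.17 km = 1170 m
t = L / v = 1170 / 0.1251 = 9349 d
   = 9349 / 365 = 25.6 yr

25.6 years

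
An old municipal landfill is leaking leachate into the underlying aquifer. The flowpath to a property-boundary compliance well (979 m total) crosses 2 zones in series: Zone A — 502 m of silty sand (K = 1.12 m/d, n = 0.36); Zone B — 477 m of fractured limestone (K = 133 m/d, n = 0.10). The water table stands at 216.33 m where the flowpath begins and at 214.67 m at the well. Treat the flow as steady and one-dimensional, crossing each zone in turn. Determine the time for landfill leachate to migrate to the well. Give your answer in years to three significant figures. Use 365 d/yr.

Total head drop ΔH = 216.33 − 214.67 = 1.66 m
Steady 1-D flow in series ⇒ the Darcy flux q is identical in every zone and the zone head losses add (resistances L/K in series).
Σ(L/K) = 502/1.12 + 477/133 = 448.2 + 3.586 = 451.8 d
q = ΔH / Σ(L/K) = 1.66 / 451.8 = 0.003674 m/d (same in every zone)
Zone A: v = q/n = 0.003674/0.36 = 0.01021 m/d → t_A = 502/0.01021 = 49190 d
Zone B: v = q/n = 0.003674/0.10 = 0.03674 m/d → t_B = 477/0.03674 = 12980 d
Total t = 49190 + 12980 = 62170 d
   = 62170 / 365 = 170 yr

170 years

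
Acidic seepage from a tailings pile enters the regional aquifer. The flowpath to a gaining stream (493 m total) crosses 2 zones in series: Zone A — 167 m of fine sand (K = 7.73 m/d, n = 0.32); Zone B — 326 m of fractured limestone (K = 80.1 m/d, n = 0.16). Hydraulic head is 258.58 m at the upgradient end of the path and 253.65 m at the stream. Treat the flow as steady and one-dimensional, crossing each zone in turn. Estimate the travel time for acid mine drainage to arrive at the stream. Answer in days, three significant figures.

550 days

Total head drop ΔH = 258.58 − 253.65 = 4.93 m
Steady 1-D flow in series ⇒ the Darcy flux q is identical in every zone and the zone head losses add (resistances L/K in series).
Σ(L/K) = 167/7.73 + 326/80.1 = 21.60 + 4.070 = 25.67 d
q = ΔH / Σ(L/K) = 4.93 / 25.67 = 0.1920 m/d (same in every zone)
Zone A: v = q/n = 0.1920/0.32 = 0.6001 m/d → t_A = 167/0.6001 = 278.3 d
Zone B: v = q/n = 0.1920/0.16 = 1.200 m/d → t_B = 326/1.200 = 271.6 d
Total t = 278.3 + 271.6 = 549.9 d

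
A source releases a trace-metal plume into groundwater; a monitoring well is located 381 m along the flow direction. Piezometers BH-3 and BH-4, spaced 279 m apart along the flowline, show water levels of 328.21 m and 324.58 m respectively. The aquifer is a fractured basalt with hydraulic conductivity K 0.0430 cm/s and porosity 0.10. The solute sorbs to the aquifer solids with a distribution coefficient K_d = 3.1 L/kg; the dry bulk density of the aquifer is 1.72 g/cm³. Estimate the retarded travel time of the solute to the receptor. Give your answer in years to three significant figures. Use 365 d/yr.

11.7 years

Hydraulic gradient i = (328.21 − 324.58) / 279 = 3.63 / 279 = 0.01301
K = 0.0430 cm/s × 864 = 37.15 m/d
Darcy flux q = K·i = 37.15 × 0.01301 = 0.4834 m/d
v = Ki/n = 37.15·0.01301/0.10 = 4.834 m/d
Retardation R = 1 + ρ_b·K_d/n = 1 + 1.72×3.1/0.10 = 54.32
Contaminant velocity v_c = v/R = 4.834/54.32 = 0.08899 m/d
t = L/v_c = 381/0.08899 = 4282 d
   = 4282/365 = 11.7 yr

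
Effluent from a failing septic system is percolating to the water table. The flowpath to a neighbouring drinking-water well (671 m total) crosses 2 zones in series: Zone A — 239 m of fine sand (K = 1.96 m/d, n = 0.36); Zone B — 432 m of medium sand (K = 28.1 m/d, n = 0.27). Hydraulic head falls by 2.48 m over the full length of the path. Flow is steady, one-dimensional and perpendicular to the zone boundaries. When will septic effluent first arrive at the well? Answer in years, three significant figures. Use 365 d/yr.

30.7 years

Continuity: the same q passes through each zone, so ΔH = q·Σ(L_j/K_j) — the zones act as resistances in series.
Σ(L/K) = 239/1.96 + 432/28.1 = 121.9 + 15.37 = 137.3 d
q = ΔH / Σ(L/K) = 2.48 / 137.3 = 0.01806 m/d (same in every zone)
Zone A: v = q/n = 0.01806/0.36 = 0.05017 m/d → t_A = 239/0.05017 = 4764 d
Zone B: v = q/n = 0.01806/0.27 = 0.06689 m/d → t_B = 432/0.06689 = 6458 d
Total t = 4764 + 6458 = 11220 d
   = 11220 / 365 = 30.7 yr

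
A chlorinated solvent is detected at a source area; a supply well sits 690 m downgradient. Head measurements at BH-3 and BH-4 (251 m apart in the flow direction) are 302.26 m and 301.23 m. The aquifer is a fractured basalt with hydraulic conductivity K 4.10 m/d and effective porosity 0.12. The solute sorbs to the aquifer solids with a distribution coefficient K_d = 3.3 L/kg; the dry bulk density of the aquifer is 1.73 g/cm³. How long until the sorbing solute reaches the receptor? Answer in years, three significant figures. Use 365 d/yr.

Hydraulic gradient i = (302.26 − 301.23) / 251 = 1.03 / 251 = 0.004104
q = Ki = 4.10 × 0.004104 = 0.01682 m/d
Seepage velocity v = q / n = 0.01682 / 0.12 = 0.1402 m/d
Retardation R = 1 + ρ_b·K_d/n = 1 + 1.73×3.3/0.12 = 48.57
Contaminant velocity v_c = v/R = 0.1402/48.57 = 0.002886 m/d
t = L/v_c = 690/0.002886 = 239100 d
   = 239100/365 = 655 yr

655 years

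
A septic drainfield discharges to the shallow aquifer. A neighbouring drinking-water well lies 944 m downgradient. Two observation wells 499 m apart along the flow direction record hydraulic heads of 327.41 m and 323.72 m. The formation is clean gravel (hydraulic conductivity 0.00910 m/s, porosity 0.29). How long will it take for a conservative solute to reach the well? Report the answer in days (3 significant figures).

47.1 days

Hydraulic gradient i = (327.41 − 323.72) / 499 = 3.69 / 499 = 0.007395
K = 0.00910 m/s × 86400 s/d = 786.2 m/d
Darcy flux q = K·i = 786.2 × 0.007395 = 5.814 m/d
Average linear velocity = 5.814 / 0.29 = 20.05 m/d
t = L / v = 944 / 20.05 = 47.09 d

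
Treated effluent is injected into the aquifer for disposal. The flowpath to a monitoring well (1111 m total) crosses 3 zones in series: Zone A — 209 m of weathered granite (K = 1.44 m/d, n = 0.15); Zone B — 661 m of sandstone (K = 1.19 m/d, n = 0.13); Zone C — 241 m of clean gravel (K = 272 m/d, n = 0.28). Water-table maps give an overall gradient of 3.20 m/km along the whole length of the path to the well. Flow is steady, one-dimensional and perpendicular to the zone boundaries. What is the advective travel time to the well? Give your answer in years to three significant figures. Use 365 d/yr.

99.9 years

Steady 1-D flow in series ⇒ the Darcy flux q is identical in every zone and the zone head losses add (resistances L/K in series).
Σ(L/K) = 209/1.44 + 661/1.19 + 241/272 = 145.1 + 555.5 + 0.8860 = 701.5 d
K_eq = L_total / Σ(L/K) = 1111 / 701.5 = 1.584 m/d
q = K_eq · i = 1.584 × 0.0032 = 0.005068 m/d (same in every zone)
Zone A: v = q/n = 0.005068/0.15 = 0.03379 m/d → t_A = 209/0.03379 = 6186 d
Zone B: v = q/n = 0.005068/0.13 = 0.03899 m/d → t_B = 661/0.03899 = 16960 d
Zone C: v = q/n = 0.005068/0.28 = 0.01810 m/d → t_C = 241/0.01810 = 13310 d
Total t = 6186 + 16960 + 13310 = 36460 d
   = 36460 / 365 = 99.9 yr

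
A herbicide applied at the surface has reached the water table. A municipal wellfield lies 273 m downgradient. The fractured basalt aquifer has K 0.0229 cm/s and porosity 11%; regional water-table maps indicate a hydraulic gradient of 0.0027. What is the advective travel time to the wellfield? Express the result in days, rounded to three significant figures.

K = 0.0229 cm/s × 864 = 19.79 m/d
Darcy flux q = K·i = 19.79 × 0.0027 = 0.05342 m/d
Average linear velocity = 0.05342 / 0.11 = 0.4856 m/d
t = L / v = 273 / 0.4856 = 562.1 d

562 days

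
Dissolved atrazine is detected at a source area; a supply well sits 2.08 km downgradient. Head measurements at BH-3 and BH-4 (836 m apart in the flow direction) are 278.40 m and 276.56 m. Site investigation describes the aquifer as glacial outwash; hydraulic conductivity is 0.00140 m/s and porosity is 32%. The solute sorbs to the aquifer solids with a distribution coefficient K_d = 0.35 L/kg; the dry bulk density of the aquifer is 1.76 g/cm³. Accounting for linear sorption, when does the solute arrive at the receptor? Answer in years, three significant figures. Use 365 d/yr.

Hydraulic gradient i = (278.40 − 276.56) / 836 = 1.84 / 836 = 0.002201
K = 0.00140 m/s × 86400 s/d = 121.0 m/d
Darcy flux q = K·i = 121.0 × 0.002201 = 0.2662 m/d
Seepage velocity v = q / n = 0.2662 / 0.32 = 0.8320 m/d
Retardation R = 1 + ρ_b·K_d/n = 1 + 1.76×0.35/0.32 = 2.925
Contaminant velocity v_c = v/R = 0.8320/2.925 = 0.2844 m/d
L = 2.08 km = 2080 m
t = L/v_c = 2080/0.2844 = 7313 d
   = 7313/365 = 20.0 yr

20.0 years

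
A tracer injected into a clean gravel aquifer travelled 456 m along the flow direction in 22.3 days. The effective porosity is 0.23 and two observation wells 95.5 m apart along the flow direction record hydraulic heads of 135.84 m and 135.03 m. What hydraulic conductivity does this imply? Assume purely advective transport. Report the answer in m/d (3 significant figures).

555 m/d

Hydraulic gradient i = (135.84 − 135.03) / 95.5 = 0.81 / 95.5 = 0.008482
v = L / t = 456 / 22.3 = 20.45 m/d
K = v · n / i = 20.45 × 0.23 / 0.008482 = 555 m/d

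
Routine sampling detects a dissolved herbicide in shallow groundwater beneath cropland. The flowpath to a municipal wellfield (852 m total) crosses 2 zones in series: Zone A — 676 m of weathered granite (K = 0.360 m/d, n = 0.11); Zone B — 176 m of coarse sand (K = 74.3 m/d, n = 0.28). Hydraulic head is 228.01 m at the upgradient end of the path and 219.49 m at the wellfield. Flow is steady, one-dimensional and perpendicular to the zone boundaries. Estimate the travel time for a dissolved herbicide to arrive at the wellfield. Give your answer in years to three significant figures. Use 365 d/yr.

Total head drop ΔH = 228.01 − 219.49 = 8.52 m
Steady 1-D flow in series ⇒ the Darcy flux q is identical in every zone and the zone head losses add (resistances L/K in series).
Σ(L/K) = 676/0.360 + 176/74.3 = 1878 + 2.369 = 1880 d
q = ΔH / Σ(L/K) = 8.52 / 1880 = 0.004532 m/d (same in every zone)
Zone A: v = q/n = 0.004532/0.11 = 0.04120 m/d → t_A = 676/0.04120 = 16410 d
Zone B: v = q/n = 0.004532/0.28 = 0.01618 m/d → t_B = 176/0.01618 = 10870 d
Total t = 16410 + 10870 = 27280 d
   = 27280 / 365 = 74.8 yr

74.8 years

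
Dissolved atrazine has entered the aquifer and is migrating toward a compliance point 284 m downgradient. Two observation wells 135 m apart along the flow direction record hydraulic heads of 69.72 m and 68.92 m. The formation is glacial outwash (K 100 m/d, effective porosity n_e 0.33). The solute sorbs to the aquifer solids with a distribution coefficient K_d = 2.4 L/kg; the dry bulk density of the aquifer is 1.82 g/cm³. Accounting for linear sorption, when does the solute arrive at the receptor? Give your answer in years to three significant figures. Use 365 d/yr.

6.17 years

Hydraulic gradient i = (69.72 − 68.92) / 135 = 0.80 / 135 = 0.005926
Specific discharge q = 100 × 0.005926 = 0.5926 m/d
v = Ki/n = 100·0.005926/0.33 = 1.796 m/d
Retardation R = 1 + ρ_b·K_d/n = 1 + 1.82×2.4/0.33 = 14.24
Contaminant velocity v_c = v/R = 1.796/14.24 = 0.1261 m/d
t = L/v_c = 284/0.1261 = 2252 d
   = 2252/365 = 6.17 yr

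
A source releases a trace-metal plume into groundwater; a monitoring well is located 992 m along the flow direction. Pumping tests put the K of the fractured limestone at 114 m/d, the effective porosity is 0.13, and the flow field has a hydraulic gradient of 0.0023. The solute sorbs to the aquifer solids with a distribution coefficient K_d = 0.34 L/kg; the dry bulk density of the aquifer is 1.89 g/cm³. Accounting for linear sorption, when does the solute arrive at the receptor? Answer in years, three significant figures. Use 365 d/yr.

Darcy flux q = K·i = 114 × 0.0023 = 0.2622 m/d
v = Ki/n = 114·0.0023/0.13 = 2.017 m/d
Retardation R = 1 + ρ_b·K_d/n = 1 + 1.89×0.34/0.13 = 5.943
Contaminant velocity v_c = v/R = 2.017/5.943 = 0.3394 m/d
t = L/v_c = 992/0.3394 = 2923 d
   = 2923/365 = 8.01 yr

8.01 years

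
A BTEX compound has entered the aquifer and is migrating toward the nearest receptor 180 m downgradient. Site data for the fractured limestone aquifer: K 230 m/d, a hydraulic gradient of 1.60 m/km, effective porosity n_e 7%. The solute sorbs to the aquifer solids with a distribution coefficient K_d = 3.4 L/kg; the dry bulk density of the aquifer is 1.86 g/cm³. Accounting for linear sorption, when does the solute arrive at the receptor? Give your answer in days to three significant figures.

3130 days

Darcy flux q = K·i = 230 × 0.0016 = 0.3680 m/d
Average linear velocity = 0.3680 / 0.07 = 5.257 m/d
Retardation R = 1 + ρ_b·K_d/n = 1 + 1.86×3.4/0.07 = 91.34
Contaminant velocity v_c = v/R = 5.257/91.34 = 0.05755 m/d
t = L/v_c = 180/0.05755 = 3128 d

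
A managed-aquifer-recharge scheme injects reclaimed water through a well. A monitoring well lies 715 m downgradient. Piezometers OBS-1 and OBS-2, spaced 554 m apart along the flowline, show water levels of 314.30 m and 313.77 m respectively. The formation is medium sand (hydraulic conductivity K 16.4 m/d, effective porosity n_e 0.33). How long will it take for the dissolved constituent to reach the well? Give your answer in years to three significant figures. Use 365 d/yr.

Hydraulic gradient i = (314.30 − 313.77) / 554 = 0.53 / 554 = 9.567e-4
Darcy flux q = K·i = 16.4 × 9.567e-4 = 0.01569 m/d
Seepage velocity v = q / n = 0.01569 / 0.33 = 0.04754 m/d
t = L / v = 715 / 0.04754 = 15040 d
   = 15040 / 365 = 41.2 yr

41.2 years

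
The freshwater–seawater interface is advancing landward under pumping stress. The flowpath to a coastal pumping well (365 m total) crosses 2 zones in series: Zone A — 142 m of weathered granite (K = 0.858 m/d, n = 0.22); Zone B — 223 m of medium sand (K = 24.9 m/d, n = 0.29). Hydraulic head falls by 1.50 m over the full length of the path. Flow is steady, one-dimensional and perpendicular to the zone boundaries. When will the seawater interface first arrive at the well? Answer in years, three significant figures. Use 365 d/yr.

Continuity: the same q passes through each zone, so ΔH = q·Σ(L_j/K_j) — the zones act as resistances in series.
Σ(L/K) = 142/0.858 + 223/24.9 = 165.5 + 8.956 = 174.5 d
q = ΔH / Σ(L/K) = 1.50 / 174.5 = 0.008598 m/d (same in every zone)
Zone A: v = q/n = 0.008598/0.22 = 0.03908 m/d → t_A = 142/0.03908 = 3633 d
Zone B: v = q/n = 0.008598/0.29 = 0.02965 m/d → t_B = 223/0.02965 = 7521 d
Total t = 3633 + 7521 = 11150 d
   = 11150 / 365 = 30.6 yr

30.6 years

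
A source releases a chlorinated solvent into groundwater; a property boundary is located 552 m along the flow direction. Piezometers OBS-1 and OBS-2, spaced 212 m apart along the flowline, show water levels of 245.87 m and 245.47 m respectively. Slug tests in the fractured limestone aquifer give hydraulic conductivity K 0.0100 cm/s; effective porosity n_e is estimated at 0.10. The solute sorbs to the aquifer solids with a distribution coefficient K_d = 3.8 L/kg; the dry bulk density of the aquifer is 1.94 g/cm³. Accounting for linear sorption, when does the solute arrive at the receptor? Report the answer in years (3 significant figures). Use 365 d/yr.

Hydraulic gradient i = (245.87 − 245.47) / 212 = 0.40 / 212 = 0.001887
K = 0.0100 cm/s × 864 = 8.640 m/d
Darcy flux q = K·i = 8.640 × 0.001887 = 0.01630 m/d
Seepage velocity v = q / n = 0.01630 / 0.10 = 0.1630 m/d
Retardation R = 1 + ρ_b·K_d/n = 1 + 1.94×3.8/0.10 = 74.72
Contaminant velocity v_c = v/R = 0.1630/74.72 = 0.002182 m/d
t = L/v_c = 552/0.002182 = 253000 d
   = 253000/365 = 693 yr

693 years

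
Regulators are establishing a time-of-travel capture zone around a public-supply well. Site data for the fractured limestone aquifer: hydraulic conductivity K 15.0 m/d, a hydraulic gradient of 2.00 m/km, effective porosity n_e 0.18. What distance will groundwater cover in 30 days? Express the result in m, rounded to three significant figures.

Specific discharge q = 15.0 × 0.0020 = 0.03000 m/d
Seepage velocity v = q / n = 0.03000 / 0.18 = 0.1667 m/d
L = v × T = 0.1667 × 30 = 5.000 m

5.00 m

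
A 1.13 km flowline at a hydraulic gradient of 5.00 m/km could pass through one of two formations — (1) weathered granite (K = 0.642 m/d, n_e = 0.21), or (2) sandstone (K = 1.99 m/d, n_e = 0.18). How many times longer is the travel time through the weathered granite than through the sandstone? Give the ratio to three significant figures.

Unit 1 (weathered granite): v = 0.642×0.0050/0.21 = 0.01529 m/d, t = 1130/0.01529 = 73930 d
Unit 2 (sandstone): v = 1.99×0.0050/0.18 = 0.05528 m/d, t = 1130/0.05528 = 20440 d
t(weathered granite) / t(sandstone) = 73930/20440 = 3.62

3.62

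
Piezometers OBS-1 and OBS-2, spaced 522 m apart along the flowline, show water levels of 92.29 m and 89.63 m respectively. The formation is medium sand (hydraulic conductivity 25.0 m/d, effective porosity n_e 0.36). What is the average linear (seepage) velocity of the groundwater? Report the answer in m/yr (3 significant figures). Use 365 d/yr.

Hydraulic gradient i = (92.29 − 89.63) / 522 = 2.66 / 522 = 0.005096
Specific discharge q = 25.0 × 0.005096 = 0.1274 m/d
v = Ki/n = 25.0·0.005096/0.36 = 0.3539 m/d
   = 0.3539 × 365 = 129 m/yr

129 m/yr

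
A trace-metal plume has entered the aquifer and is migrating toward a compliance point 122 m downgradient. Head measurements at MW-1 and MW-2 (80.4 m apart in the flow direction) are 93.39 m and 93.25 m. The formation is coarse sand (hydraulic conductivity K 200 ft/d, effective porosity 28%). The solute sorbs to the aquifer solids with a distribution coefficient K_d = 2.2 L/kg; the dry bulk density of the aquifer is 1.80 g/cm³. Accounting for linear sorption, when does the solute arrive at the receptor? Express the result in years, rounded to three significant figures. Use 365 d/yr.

13.4 years

Hydraulic gradient i = (93.39 − 93.25) / 80.4 = 0.14 / 80.4 = 0.001741
K = 200 ft/d × 0.3048 = 60.96 m/d
q = Ki = 60.96 × 0.001741 = 0.1061 m/d
v_s = q/n_e = 0.1061/0.28 = 0.3791 m/d
Retardation R = 1 + ρ_b·K_d/n = 1 + 1.80×2.2/0.28 = 15.14
Contaminant velocity v_c = v/R = 0.3791/15.14 = 0.02504 m/d
t = L/v_c = 122/0.02504 = 4873 d
   = 4873/365 = 13.4 yr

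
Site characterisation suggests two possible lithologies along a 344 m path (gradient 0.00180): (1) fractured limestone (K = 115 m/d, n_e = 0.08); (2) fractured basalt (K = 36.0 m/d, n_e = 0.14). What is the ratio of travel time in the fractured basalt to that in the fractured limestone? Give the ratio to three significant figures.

5.59

Unit 1 (fractured limestone): v = 115×0.0018/0.08 = 2.588 m/d, t = 344/2.588 = 132.9 d
Unit 2 (fractured basalt): v = 36.0×0.0018/0.14 = 0.4629 m/d, t = 344/0.4629 = 743.2 d
t(fractured basalt) / t(fractured limestone) = 743.2/132.9 = 5.59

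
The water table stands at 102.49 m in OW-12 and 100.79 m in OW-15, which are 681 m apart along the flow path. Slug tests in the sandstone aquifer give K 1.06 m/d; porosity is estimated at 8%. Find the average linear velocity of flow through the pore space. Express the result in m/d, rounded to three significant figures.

Hydraulic gradient i = (102.49 − 100.79) / 681 = 1.70 / 681 = 0.002496
q = Ki = 1.06 × 0.002496 = 0.002646 m/d
Average linear velocity = 0.002646 / 0.08 = 0.03308 m/d

0.0331 m/d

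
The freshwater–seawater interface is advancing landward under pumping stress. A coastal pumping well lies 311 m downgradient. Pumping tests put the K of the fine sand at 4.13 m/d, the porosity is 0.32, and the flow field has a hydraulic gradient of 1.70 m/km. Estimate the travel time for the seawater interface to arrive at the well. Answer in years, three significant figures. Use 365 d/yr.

Specific discharge q = 4.13 × 0.0017 = 0.007021 m/d
Average linear velocity = 0.007021 / 0.32 = 0.02194 m/d
t = L / v = 311 / 0.02194 = 14170 d
   = 14170 / 365 = 38.8 yr

38.8 years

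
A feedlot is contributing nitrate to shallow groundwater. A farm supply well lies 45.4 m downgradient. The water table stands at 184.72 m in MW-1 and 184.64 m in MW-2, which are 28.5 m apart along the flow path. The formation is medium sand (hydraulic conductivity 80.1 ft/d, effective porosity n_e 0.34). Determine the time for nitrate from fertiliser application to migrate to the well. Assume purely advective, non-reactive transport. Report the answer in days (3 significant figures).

225 days

Hydraulic gradient i = (184.72 − 184.64) / 28.5 = 0.08 / 28.5 = 0.002807
K = 80.1 ft/d × 0.3048 = 24.41 m/d
Specific discharge q = 24.41 × 0.002807 = 0.06853 m/d
Seepage velocity v = q / n = 0.06853 / 0.34 = 0.2016 m/d
t = L / v = 45.4 / 0.2016 = 225.2 d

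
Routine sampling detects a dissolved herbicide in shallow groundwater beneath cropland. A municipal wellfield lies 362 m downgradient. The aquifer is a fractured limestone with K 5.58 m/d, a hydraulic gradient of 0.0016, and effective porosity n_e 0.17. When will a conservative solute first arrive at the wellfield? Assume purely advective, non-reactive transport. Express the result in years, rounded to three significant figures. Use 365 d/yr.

Specific discharge q = 5.58 × 0.0016 = 0.008928 m/d
v_s = q/n_e = 0.008928/0.17 = 0.05252 m/d
t = L / v = 362 / 0.05252 = 6893 d
   = 6893 / 365 = 18.9 yr

18.9 years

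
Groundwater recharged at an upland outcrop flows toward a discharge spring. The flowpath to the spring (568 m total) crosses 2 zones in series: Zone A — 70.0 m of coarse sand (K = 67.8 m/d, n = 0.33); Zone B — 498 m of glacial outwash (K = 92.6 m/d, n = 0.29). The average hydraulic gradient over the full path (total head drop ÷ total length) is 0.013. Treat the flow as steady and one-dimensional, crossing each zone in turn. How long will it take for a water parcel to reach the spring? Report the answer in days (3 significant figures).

Continuity: the same q passes through each zone, so ΔH = q·Σ(L_j/K_j) — the zones act as resistances in series.
Σ(L/K) = 70.0/67.8 + 498/92.6 = 1.032 + 5.378 = 6.410 d
K_eq = L_total / Σ(L/K) = 568 / 6.410 = 88.61 m/d
q = K_eq · i = 88.61 × 0.013 = 1.152 m/d (same in every zone)
Zone A: v = q/n = 1.152/0.33 = 3.491 m/d → t_A = 70.0/3.491 = 20.05 d
Zone B: v = q/n = 1.152/0.29 = 3.972 m/d → t_B = 498/3.972 = 125.4 d
Total t = 20.05 + 125.4 = 145.4 d

145 days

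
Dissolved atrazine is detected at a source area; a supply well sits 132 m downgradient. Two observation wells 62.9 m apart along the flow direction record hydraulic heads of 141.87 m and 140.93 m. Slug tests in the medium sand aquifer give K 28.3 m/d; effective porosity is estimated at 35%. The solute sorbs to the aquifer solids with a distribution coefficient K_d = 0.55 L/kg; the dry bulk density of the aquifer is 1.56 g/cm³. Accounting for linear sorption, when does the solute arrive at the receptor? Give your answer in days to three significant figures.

Hydraulic gradient i = (141.87 − 140.93) / 62.9 = 0.94 / 62.9 = 0.01494
q = Ki = 28.3 × 0.01494 = 0.4229 m/d
Average linear velocity = 0.4229 / 0.35 = 1.208 m/d
Retardation R = 1 + ρ_b·K_d/n = 1 + 1.56×0.55/0.35 = 3.451
Contaminant velocity v_c = v/R = 1.208/3.451 = 0.3501 m/d
t = L/v_c = 132/0.3501 = 377.0 d

377 days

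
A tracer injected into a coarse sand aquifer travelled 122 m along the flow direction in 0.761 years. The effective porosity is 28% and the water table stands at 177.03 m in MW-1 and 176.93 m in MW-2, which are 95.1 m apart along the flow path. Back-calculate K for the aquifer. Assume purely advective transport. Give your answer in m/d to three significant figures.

117 m/d

Hydraulic gradient i = (177.03 − 176.93) / 95.1 = 0.10 / 95.1 = 0.001052
t = 0.761 years = 277.8 d
v = L / t = 122 / 277.8 = 0.4392 m/d
K = v · n / i = 0.4392 × 0.28 / 0.001052 = 117 m/d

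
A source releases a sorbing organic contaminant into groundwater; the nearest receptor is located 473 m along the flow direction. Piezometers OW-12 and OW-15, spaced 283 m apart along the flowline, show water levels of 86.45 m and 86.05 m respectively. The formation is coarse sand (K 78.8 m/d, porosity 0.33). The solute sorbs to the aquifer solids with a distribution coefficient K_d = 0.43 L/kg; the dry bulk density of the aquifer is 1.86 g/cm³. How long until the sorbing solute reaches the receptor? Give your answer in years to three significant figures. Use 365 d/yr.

Hydraulic gradient i = (86.45 − 86.05) / 283 = 0.40 / 283 = 0.001413
Specific discharge q = 78.8 × 0.001413 = 0.1114 m/d
Average linear velocity = 0.1114 / 0.33 = 0.3375 m/d
Retardation R = 1 + ρ_b·K_d/n = 1 + 1.86×0.43/0.33 = 3.424
Contaminant velocity v_c = v/R = 0.3375/3.424 = 0.09858 m/d
t = L/v_c = 473/0.09858 = 4798 d
   = 4798/365 = 13.1 yr

13.1 years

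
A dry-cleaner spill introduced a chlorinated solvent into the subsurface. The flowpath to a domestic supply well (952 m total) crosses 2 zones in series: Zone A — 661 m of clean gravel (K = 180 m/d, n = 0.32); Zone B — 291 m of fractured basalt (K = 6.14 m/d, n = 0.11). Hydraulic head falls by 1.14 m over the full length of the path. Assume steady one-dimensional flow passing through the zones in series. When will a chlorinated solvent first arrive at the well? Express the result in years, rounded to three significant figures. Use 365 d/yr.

Steady 1-D flow in series ⇒ the Darcy flux q is identical in every zone and the zone head losses add (resistances L/K in series).
Σ(L/K) = 661/180 + 291/6.14 = 3.672 + 47.39 = 51.07 d
q = ΔH / Σ(L/K) = 1.14 / 51.07 = 0.02232 m/d (same in every zone)
Zone A: v = q/n = 0.02232/0.32 = 0.06976 m/d → t_A = 661/0.06976 = 9475 d
Zone B: v = q/n = 0.02232/0.11 = 0.2029 m/d → t_B = 291/0.2029 = 1434 d
Total t = 9475 + 1434 = 10910 d
   = 10910 / 365 = 29.9 yr

29.9 years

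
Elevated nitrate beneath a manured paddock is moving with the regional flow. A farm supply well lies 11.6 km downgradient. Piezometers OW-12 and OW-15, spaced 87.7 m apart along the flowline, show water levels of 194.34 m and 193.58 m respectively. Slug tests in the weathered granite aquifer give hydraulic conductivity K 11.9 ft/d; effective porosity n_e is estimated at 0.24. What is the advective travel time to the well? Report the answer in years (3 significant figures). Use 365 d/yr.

243 years

Hydraulic gradient i = (194.34 − 193.58) / 87.7 = 0.76 / 87.7 = 0.008666
K = 11.9 ft/d × 0.3048 = 3.627 m/d
Darcy flux q = K·i = 3.627 × 0.008666 = 0.03143 m/d
v_s = q/n_e = 0.03143/0.24 = 0.1310 m/d
L = 11.6 km = 11600 m
t = L / v = 11600 / 0.1310 = 88570 d
   = 88570 / 365 = 243 yr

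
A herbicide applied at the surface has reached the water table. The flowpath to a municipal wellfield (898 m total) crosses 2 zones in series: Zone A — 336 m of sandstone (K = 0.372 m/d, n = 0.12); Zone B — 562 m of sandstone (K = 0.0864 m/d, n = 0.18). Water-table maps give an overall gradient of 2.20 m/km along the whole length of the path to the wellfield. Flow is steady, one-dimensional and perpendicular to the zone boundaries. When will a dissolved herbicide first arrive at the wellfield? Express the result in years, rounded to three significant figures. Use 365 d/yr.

1450 years

For zones in series the flux q is common to all zones; the equivalent conductivity is the harmonic (thickness-weighted) mean, K_eq = L_total / Σ(L_j/K_j).
Σ(L/K) = 336/0.372 + 562/0.0864 = 903.2 + 6505 = 7408 d
K_eq = L_total / Σ(L/K) = 898 / 7408 = 0.1212 m/d
q = K_eq · i = 0.1212 × 0.0022 = 2.667e-4 m/d (same in every zone)
Zone A: v = q/n = 2.667e-4/0.12 = 0.002222 m/d → t_A = 336/0.002222 = 151200 d
Zone B: v = q/n = 2.667e-4/0.18 = 0.001482 m/d → t_B = 562/0.001482 = 379300 d
Total t = 151200 + 379300 = 530500 d
   = 530500 / 365 = 1450 yr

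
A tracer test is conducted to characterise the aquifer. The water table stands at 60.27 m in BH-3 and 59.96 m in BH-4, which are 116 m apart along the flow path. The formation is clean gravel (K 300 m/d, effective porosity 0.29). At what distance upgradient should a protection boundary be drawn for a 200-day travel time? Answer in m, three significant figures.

553 m

Hydraulic gradient i = (60.27 − 59.96) / 116 = 0.31 / 116 = 0.002672
Specific discharge q = 300 × 0.002672 = 0.8017 m/d
Average linear velocity = 0.8017 / 0.29 = 2.765 m/d
L = v × T = 2.765 × 200 = 552.9 m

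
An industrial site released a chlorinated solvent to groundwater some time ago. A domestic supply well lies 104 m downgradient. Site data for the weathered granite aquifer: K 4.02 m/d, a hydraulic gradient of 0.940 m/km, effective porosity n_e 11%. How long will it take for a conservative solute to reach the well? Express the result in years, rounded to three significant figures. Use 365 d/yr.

Specific discharge q = 4.02 × 9.4e-4 = 0.003779 m/d
Average linear velocity = 0.003779 / 0.11 = 0.03435 m/d
t = L / v = 104 / 0.03435 = 3027 d
   = 3027 / 365 = 8.29 yr

8.29 years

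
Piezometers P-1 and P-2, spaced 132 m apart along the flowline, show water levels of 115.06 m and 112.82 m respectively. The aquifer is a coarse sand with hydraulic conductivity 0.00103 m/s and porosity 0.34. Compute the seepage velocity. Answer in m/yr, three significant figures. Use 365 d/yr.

Hydraulic gradient i = (115.06 − 112.82) / 132 = 2.24 / 132 = 0.01697
K = 0.00103 m/s × 86400 s/d = 88.99 m/d
q = Ki = 88.99 × 0.01697 = 1.510 m/d
v = Ki/n = 88.99·0.01697/0.34 = 4.442 m/d
   = 4.442 × 365 = 1620 m/yr

1620 m/yr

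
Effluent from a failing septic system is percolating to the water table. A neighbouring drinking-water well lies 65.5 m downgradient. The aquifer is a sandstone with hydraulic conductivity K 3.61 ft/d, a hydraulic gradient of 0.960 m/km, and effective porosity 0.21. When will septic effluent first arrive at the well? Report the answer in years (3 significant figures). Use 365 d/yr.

K = 3.61 ft/d × 0.3048 = 1.100 m/d
Darcy flux q = K·i = 1.100 × 9.6e-4 = 0.001056 m/d
v = Ki/n = 1.100·9.6e-4/0.21 = 0.005030 m/d
t = L / v = 65.5 / 0.005030 = 13020 d
   = 13020 / 365 = 35.7 yr

35.7 years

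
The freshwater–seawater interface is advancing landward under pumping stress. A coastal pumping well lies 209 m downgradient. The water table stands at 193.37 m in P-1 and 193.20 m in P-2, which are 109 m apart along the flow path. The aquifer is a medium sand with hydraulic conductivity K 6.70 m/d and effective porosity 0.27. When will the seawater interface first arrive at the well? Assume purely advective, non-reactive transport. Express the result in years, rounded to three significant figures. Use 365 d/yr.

14.8 years

Hydraulic gradient i = (193.37 − 193.20) / 109 = 0.17 / 109 = 0.001560
Specific discharge q = 6.70 × 0.001560 = 0.01045 m/d
Seepage velocity v = q / n = 0.01045 / 0.27 = 0.03870 m/d
t = L / v = 209 / 0.03870 = 5400 d
   = 5400 / 365 = 14.8 yr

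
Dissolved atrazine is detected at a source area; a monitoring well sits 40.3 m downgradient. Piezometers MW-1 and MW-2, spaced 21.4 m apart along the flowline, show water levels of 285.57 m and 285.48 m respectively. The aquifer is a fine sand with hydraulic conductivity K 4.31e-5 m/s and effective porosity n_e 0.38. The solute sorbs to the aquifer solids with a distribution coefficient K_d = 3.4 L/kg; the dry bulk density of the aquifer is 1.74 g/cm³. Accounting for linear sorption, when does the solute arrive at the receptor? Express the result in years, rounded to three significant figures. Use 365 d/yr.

Hydraulic gradient i = (285.57 − 285.48) / 21.4 = 0.09 / 21.4 = 0.004206
K = 4.31e-5 m/s × 86400 s/d = 3.724 m/d
Darcy flux q = K·i = 3.724 × 0.004206 = 0.01566 m/d
v = Ki/n = 3.724·0.004206/0.38 = 0.04121 m/d
Retardation R = 1 + ρ_b·K_d/n = 1 + 1.74×3.4/0.38 = 16.57
Contaminant velocity v_c = v/R = 0.04121/16.57 = 0.002487 m/d
t = L/v_c = 40.3/0.002487 = 16200 d
   = 16200/365 = 44.4 yr

44.4 years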